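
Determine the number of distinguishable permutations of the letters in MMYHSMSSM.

MMYHSMSSM has 9 letters with M appearing 4 times and S appearing 3 times.
The number of distinct arrangements is 9!/(4!·3!) = 362880/144 = 2520.

2520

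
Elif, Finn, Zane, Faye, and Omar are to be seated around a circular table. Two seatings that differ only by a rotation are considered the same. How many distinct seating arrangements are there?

Fix one person's seat to break rotational symmetry; the remaining 4 people can be arranged in (4)! = 24 ways.

24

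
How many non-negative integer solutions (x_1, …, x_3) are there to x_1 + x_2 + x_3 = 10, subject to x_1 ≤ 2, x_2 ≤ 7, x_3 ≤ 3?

6

By stars and bars, unrestricted non-negative solutions to x_1+…+x_3 = 10 number C(10+2,2) = 66.
Subtract solutions that violate a single cap (substitute x_i' = x_i − (cap_i+1)): x_1 ≥ 3 gives C(9,2) = 36; x_2 ≥ 8 gives C(4,2) = 6; x_3 ≥ 4 gives C(8,2) = 28. Together 70.
Add back pairs where two caps are both exceeded: 0 + 10 + 0 = 10.
By inclusion–exclusion the count is 66 − 70 + 10 = 6.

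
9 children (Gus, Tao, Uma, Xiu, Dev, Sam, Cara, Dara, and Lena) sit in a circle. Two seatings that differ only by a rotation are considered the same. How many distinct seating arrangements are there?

Fix one person's seat to break rotational symmetry; the remaining 8 people can be arranged in (8)! = 40320 ways.

40320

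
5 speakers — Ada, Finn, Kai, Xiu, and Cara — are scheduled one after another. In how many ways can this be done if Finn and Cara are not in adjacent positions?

Of the 5! = 120 arrangements, those with Finn and Cara adjacent number 2 × 4! = 48 (treat the pair as a block with 2 internal orders).
So 120 − 48 = 72 arrangements keep them apart.

72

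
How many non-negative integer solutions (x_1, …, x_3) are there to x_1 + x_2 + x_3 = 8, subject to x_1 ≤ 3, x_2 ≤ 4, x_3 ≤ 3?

6

Without the upper bounds there are C(10,2) = 45 ways to split 8 among 3 variables.
Subtract solutions that violate a single cap (substitute x_i' = x_i − (cap_i+1)): x_1 ≥ 4 gives C(6,2) = 15; x_2 ≥ 5 gives C(5,2) = 10; x_3 ≥ 4 gives C(6,2) = 15. Together 40.
Add back pairs where two caps are both exceeded: 0 + 1 + 0 = 1.
By inclusion–exclusion the count is 45 − 40 + 1 = 6.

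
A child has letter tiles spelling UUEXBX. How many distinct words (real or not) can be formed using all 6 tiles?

Letter multiplicities in UUEXBX: B×1, E×1, U×2, X×2.
So there are 6! / (2!·2!) = 180 distinguishable arrangements.

180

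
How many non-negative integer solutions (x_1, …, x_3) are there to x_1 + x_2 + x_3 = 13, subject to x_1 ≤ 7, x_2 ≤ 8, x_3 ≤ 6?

Without the upper bounds there are C(15,2) = 105 ways to split 13 among 3 variables.
Subtract solutions that violate a single cap (substitute x_i' = x_i − (cap_i+1)): x_1 ≥ 8 gives C(7,2) = 21; x_2 ≥ 9 gives C(6,2) = 15; x_3 ≥ 7 gives C(8,2) = 28. Together 64.
No two caps can be exceeded simultaneously, so the pair terms are all 0.
By inclusion–exclusion the count is 105 − 64 + 0 = 41.

41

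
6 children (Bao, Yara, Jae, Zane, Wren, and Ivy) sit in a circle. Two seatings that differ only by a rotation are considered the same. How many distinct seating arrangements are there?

120

Fix one person's seat to break rotational symmetry; the remaining 5 people can be arranged in (5)! = 120 ways.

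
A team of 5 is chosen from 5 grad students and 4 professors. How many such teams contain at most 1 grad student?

5

Split by how many grad students are chosen (0 through 1).
Sum: C(5,0)·C(4,5) + C(5,1)·C(4,4) = 0 + 5 = 5.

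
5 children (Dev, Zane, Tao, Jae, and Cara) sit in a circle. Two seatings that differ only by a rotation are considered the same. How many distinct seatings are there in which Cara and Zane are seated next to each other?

Glue Cara and Zane into a block (2 internal orders). Seating 4 units around a circle gives (3)! arrangements.
So 2 × (3)! = 2 × 6 = 12.

12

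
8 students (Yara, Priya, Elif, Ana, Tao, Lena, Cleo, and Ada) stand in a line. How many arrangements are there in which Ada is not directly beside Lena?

There are 8! = 40320 arrangements in all. If Ada and Lena are adjacent, merging them into one block gives 2·(7)! = 10080 arrangements.
Complementary counting: 40320 − 10080 = 30240.

30240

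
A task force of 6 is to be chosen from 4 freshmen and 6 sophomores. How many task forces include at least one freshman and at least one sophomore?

209

Total 6-person selections from all 10: C(10,6) = 210.
Subtract selections that omit an entire group: no freshmen → C(6,6) = 1; no sophomores → C(4,6) = 0.
Both groups omitted at once is impossible, so 210 − 1 = 209.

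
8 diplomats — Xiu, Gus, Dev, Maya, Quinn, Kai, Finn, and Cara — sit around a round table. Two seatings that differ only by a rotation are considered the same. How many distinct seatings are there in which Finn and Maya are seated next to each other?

1440

Treat {Finn, Maya} as one unit (2 internal orders) and seat the resulting 7 units around the table: (6)! circular arrangements.
So 2 × (6)! = 2 × 720 = 1440.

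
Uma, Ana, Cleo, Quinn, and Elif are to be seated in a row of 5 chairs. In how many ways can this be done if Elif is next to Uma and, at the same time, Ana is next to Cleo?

Treat {Elif,Uma} as one block (2 orders) and {Ana,Cleo} as another (2 orders).
That leaves 3 units to arrange: 2 × 2 × 3! = 4 × 6 = 24.

24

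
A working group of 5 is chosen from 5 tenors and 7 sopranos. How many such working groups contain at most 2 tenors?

Split by how many tenors are chosen (0 through 2).
Sum: C(5,0)·C(7,5) + C(5,1)·C(7,4) + C(5,2)·C(7,3) = 21 + 175 + 350 = 546.

546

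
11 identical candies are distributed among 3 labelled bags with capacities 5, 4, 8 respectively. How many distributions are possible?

24

Ignoring the caps, the number of non-negative solutions to x_1+…+x_3 = 11 is C(13,2) = 78.
Subtract solutions that violate a single cap (substitute x_i' = x_i − (cap_i+1)): x_1 ≥ 6 gives C(7,2) = 21; x_2 ≥ 5 gives C(8,2) = 28; x_3 ≥ 9 gives C(4,2) = 6. Together 55.
Add back pairs where two caps are both exceeded: 1 + 0 + 0 = 1.
By inclusion–exclusion the count is 78 − 55 + 1 = 24.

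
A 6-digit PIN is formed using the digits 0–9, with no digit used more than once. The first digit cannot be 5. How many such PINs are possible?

136080

The first digit has 10−1 = 9 choices (anything except 5).
The remaining 5 digits are filled from the other 9 symbols without repetition: 9 × 8 × 7 × 6 × 5 = 15120.
Total: 9 × 15120 = 136080.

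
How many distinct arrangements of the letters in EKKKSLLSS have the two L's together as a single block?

Treat the 2 copies of L as a single block. The multiset to arrange is then {LL, E, K, K, K, S, S, S}, 8 items in all.
That gives (8)!/(3!·3!) = 1120 arrangements.

1120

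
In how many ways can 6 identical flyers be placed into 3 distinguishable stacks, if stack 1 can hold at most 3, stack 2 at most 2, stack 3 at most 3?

6

Ignoring the caps, the number of non-negative solutions to x_1+…+x_3 = 6 is C(8,2) = 28.
Subtract solutions that violate a single cap (substitute x_i' = x_i − (cap_i+1)): x_1 ≥ 4 gives C(4,2) = 6; x_2 ≥ 3 gives C(5,2) = 10; x_3 ≥ 4 gives C(4,2) = 6. Together 22.
No two caps can be exceeded simultaneously, so the pair terms are all 0.
By inclusion–exclusion the count is 28 − 22 + 0 = 6.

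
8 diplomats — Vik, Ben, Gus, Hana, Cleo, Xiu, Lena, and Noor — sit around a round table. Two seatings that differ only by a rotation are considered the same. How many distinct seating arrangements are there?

5040

Seat Vik anywhere (absorbing the rotational symmetry), then permute the other 7: (7)! = 5040.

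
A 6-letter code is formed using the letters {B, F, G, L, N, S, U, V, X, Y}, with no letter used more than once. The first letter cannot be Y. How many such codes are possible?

136080

The first letter has 10−1 = 9 choices (anything except Y).
The remaining 5 letters are filled from the other 9 symbols without repetition: 9 × 8 × 7 × 6 × 5 = 15120.
Total: 9 × 15120 = 136080.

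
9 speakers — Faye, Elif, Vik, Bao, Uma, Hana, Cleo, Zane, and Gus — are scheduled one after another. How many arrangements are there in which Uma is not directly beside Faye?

282240

Of the 9! = 362880 arrangements, those with Uma and Faye adjacent number 2 × 8! = 80640 (treat the pair as a block with 2 internal orders).
Complementary counting: 362880 − 80640 = 282240.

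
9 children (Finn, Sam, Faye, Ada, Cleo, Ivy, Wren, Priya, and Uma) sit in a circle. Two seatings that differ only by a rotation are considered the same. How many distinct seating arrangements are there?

40320

Seat Finn anywhere (absorbing the rotational symmetry), then permute the other 8: (8)! = 40320.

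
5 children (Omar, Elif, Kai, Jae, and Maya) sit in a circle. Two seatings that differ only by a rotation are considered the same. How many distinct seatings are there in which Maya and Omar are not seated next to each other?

All circular seatings of 5 people number (4)! = 24.
Those with Maya next to Omar: fuse the pair into one unit and seat 4 units around a circle — 2·(3)! = 12.
Subtracting, 24 − 12 = 12.

12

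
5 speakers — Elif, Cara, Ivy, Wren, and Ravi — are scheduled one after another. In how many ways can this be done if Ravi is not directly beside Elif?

72

There are 5! = 120 arrangements in all. If Ravi and Elif are adjacent, merging them into one block gives 2·(4)! = 48 arrangements.
So 120 − 48 = 72 arrangements keep them apart.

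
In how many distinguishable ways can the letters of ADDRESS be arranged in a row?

1260

ADDRESS has 7 letters with D appearing twice and S appearing twice.
Dividing 7! = 5040 by 2!·2! = 4 for the repeated letters gives 1260.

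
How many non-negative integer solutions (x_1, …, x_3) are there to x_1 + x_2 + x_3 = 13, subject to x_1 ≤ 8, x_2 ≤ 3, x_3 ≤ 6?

Without the upper bounds there are C(15,2) = 105 ways to split 13 among 3 variables.
Subtract solutions that violate a single cap (substitute x_i' = x_i − (cap_i+1)): x_1 ≥ 9 gives C(6,2) = 15; x_2 ≥ 4 gives C(11,2) = 55; x_3 ≥ 7 gives C(8,2) = 28. Together 98.
Add back pairs where two caps are both exceeded: 1 + 0 + 6 = 7.
By inclusion–exclusion the count is 105 − 98 + 7 = 14.

14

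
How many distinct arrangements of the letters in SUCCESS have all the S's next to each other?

60

Treat the 3 copies of S as a single block. The multiset to arrange is then {SSS, C, C, E, U}, 5 items in all.
That gives (5)!/(2!) = 60 arrangements.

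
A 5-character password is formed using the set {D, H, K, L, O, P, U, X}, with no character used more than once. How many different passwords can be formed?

6720

This is a permutation of 5 out of 8: P(8,5) = 8!/3!.
That product is 8 × 7 × 6 × 5 × 4 = 6720.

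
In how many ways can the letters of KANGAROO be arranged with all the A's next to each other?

2520

Treat the 2 copies of A as a single block. The multiset to arrange is then {AA, G, K, N, O, O, R}, 7 items in all.
That gives (7)!/(2!) = 2520 arrangements.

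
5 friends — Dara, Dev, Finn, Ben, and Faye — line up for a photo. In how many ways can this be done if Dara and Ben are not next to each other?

72

There are 5! = 120 arrangements in all. If Dara and Ben are adjacent, merging them into one block gives 2·(4)! = 48 arrangements.
So 120 − 48 = 72 arrangements keep them apart.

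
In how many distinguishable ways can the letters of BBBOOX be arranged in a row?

60

Letter multiplicities in BBBOOX: B×3, O×2, X×1.
So there are 6! / (3!·2!) = 60 distinguishable arrangements.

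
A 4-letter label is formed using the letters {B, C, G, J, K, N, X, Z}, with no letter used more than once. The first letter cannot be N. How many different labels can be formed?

The first letter has 8−1 = 7 choices (anything except N).
The remaining 3 letters are filled from the other 7 symbols without repetition: 7 × 6 × 5 = 210.
Total: 7 × 210 = 1470.

1470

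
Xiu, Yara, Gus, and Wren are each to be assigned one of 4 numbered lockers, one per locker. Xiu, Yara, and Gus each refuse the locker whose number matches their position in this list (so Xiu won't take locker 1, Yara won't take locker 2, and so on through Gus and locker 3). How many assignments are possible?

Let Aᵢ (for i ∈ {1, 2, 3}) be the placements that put person i in their forbidden locker. Any j of these fix j positions, leaving (4−j)! ways to fill the rest, and there are C(3,j) ways to pick which j.
By inclusion–exclusion, the number of valid placements is Σ_{j=0}^{3} (−1)^j C(3,j)·(4−j)!.
Computing: 24 − 18 + 6 − 1 = 11.

11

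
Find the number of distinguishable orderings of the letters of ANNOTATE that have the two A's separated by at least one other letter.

3780

Total arrangements of ANNOTATE: 8!/(2!·2!·2!) = 5040.
If the two A's are adjacent, glue them into one block, leaving 7 items to arrange: (7)!/(2!·2!) = 1260 ways.
Hence 5040 − 1260 = 3780.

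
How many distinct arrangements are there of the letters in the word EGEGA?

The 5 letters of EGEGA have repeats: E appearing twice and G appearing twice.
Dividing 5! = 120 by 2!·2! = 4 for the repeated letters gives 30.

30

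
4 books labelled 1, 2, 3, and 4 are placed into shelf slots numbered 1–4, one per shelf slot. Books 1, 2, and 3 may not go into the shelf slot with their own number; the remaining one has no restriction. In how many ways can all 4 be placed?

11

Let Aᵢ (for i ∈ {1, 2, 3}) be the placements that put book i in its forbidden shelf slot. Any j of these fix j positions, leaving (4−j)! ways to fill the rest, and there are C(3,j) ways to pick which j.
By inclusion–exclusion, the number of valid placements is Σ_{j=0}^{3} (−1)^j C(3,j)·(4−j)!.
Computing: 24 − 18 + 6 − 1 = 11.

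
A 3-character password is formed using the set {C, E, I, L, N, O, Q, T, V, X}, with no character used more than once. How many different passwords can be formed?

With no repetition, fill the 3 characters in order: 10 choices, then 9, down to 8.
10 × 9 × 8 = 720.

720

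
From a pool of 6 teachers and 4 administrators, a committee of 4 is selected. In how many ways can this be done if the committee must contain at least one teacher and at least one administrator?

194

Total 4-person selections from all 10: C(10,4) = 210.
Subtract selections that omit an entire group: no teachers → C(4,4) = 1; no administrators → C(6,4) = 15.
Both groups omitted at once is impossible, so 210 − 16 = 194.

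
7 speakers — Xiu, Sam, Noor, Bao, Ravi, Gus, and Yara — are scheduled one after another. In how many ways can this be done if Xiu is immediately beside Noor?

1440

Place the 5 others and the Xiu-Noor pair as 6 objects in a line; the pair has 2 internal arrangements.
So the count is 2·(6)! = 1440.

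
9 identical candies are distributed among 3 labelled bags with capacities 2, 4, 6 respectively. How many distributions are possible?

9

By stars and bars, unrestricted non-negative solutions to x_1+…+x_3 = 9 number C(9+2,2) = 55.
Subtract solutions that violate a single cap (substitute x_i' = x_i − (cap_i+1)): x_1 ≥ 3 gives C(8,2) = 28; x_2 ≥ 5 gives C(6,2) = 15; x_3 ≥ 7 gives C(4,2) = 6. Together 49.
Add back pairs where two caps are both exceeded: 3 + 0 + 0 = 3.
By inclusion–exclusion the count is 55 − 49 + 3 = 9.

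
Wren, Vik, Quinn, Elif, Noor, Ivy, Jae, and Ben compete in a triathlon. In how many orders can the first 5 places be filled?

6720

This is an ordered selection of 5 from 8: P(8,5).
That gives 8 × 7 × 6 × 5 × 4 = 6720.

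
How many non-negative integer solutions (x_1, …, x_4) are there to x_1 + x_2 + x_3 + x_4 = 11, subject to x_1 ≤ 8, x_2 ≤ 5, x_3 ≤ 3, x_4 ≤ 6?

148

Ignoring the caps, the number of non-negative solutions to x_1+…+x_4 = 11 is C(14,3) = 364.
Subtract solutions that violate a single cap (substitute x_i' = x_i − (cap_i+1)): x_1 ≥ 9 gives C(5,3) = 10; x_2 ≥ 6 gives C(8,3) = 56; x_3 ≥ 4 gives C(10,3) = 120; x_4 ≥ 7 gives C(7,3) = 35. Together 221.
Add back pairs where two caps are both exceeded: 0 + 0 + 0 + 4 + 0 + 1 = 5.
By inclusion–exclusion the count is 364 − 221 + 5 = 148.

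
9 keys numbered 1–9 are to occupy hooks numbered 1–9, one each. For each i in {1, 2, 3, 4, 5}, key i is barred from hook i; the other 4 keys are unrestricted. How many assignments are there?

Let Aᵢ (for 1 ≤ i ≤ 5) be the placements that put key i in its forbidden hook. Any j of these fix j positions, leaving (9−j)! ways to fill the rest, and there are C(5,j) ways to pick which j.
By inclusion–exclusion, the number of valid placements is Σ_{j=0}^{5} (−1)^j C(5,j)·(9−j)!.
Computing: 362880 − 201600 + 50400 − 7200 + 600 − 24 = 205056.

205056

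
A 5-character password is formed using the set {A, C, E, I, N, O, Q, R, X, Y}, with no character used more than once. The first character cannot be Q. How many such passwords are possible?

27216

The first character has 10−1 = 9 choices (anything except Q).
The remaining 4 characters are filled from the other 9 symbols without repetition: 9 × 8 × 7 × 6 = 3024.
Total: 9 × 3024 = 27216.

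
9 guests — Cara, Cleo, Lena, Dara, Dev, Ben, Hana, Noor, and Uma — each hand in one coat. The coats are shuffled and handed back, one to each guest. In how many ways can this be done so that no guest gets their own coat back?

Let Aᵢ be the assignments in which guest i gets their own coat. We want the size of the complement of A₁∪…∪A_9.
By inclusion–exclusion this is Σ_{j=0}^{9} (−1)^j C(9,j)·(9−j)!.
Computing: 362880 − 362880 + 181440 − 60480 + 15120 − 3024 + 504 − 72 + 9 − 1 = 133496.

133496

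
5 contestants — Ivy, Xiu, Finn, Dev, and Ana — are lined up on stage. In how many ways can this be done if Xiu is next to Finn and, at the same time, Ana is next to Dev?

24

Treat {Xiu,Finn} as one block (2 orders) and {Ana,Dev} as another (2 orders).
That leaves 3 units to arrange: 2 × 2 × 3! = 4 × 6 = 24.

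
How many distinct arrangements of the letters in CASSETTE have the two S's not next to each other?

3780

There are 8!/(2!·2!·2!) = 5040 arrangements of CASSETTE in total.
If the two S's are adjacent, glue them into one block, leaving 7 items to arrange: (7)!/(2!·2!) = 1260 ways.
Hence 5040 − 1260 = 3780.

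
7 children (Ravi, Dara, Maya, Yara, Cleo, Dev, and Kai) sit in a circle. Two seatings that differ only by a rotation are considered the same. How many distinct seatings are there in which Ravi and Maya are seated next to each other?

Treat {Ravi, Maya} as one unit (2 internal orders) and seat the resulting 6 units around the table: (5)! circular arrangements.
So 2 × (5)! = 2 × 120 = 240.

240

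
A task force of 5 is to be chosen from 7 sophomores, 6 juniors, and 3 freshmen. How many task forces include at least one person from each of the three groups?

2730

With no constraint there are C(16,5) = 4368 possible selections.
Selections missing a whole group: no sophomores → C(9,5) = 126; no juniors → C(10,5) = 252; no freshmen → C(13,5) = 1287.
Add back selections omitting two groups (i.e. drawn from a single group): C(7,5) + C(6,5) + C(3,5) = 27.
By inclusion–exclusion: 4368 − 1665 + 27 = 2730.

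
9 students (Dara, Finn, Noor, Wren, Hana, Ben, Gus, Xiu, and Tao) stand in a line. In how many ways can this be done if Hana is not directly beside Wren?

There are 9! = 362880 arrangements in all. If Hana and Wren are adjacent, merging them into one block gives 2·(8)! = 80640 arrangements.
So 362880 − 80640 = 282240 arrangements keep them apart.

282240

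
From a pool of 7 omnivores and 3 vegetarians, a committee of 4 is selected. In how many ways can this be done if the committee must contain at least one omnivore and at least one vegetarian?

Total 4-person selections from all 10: C(10,4) = 210.
Selections missing a whole group: no omnivores → C(3,4) = 0; no vegetarians → C(7,4) = 35.
Both groups omitted at once is impossible, so 210 − 35 = 175.

175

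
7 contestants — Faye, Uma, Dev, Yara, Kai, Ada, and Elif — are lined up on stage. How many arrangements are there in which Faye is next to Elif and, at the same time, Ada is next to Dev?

480

Treat {Faye,Elif} as one block (2 orders) and {Ada,Dev} as another (2 orders).
That leaves 5 units to arrange: 2 × 2 × 5! = 4 × 120 = 480.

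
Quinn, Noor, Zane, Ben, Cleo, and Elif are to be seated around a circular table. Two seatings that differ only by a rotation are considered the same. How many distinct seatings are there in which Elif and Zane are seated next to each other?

48

Glue Elif and Zane into a block (2 internal orders). Seating 5 units around a circle gives (4)! arrangements.
So 2 × (4)! = 2 × 24 = 48.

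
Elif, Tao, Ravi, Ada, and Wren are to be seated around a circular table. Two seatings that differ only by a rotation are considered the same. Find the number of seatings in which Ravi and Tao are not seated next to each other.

12

All circular seatings of 5 people number (4)! = 24.
Those with Ravi next to Tao: fuse the pair into one unit and seat 4 units around a circle — 2·(3)! = 12.
Subtracting, 24 − 12 = 12.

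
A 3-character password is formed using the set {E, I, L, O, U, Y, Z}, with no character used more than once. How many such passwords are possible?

Choose and order 3 of the 7 symbols: the first character has 7 options, the next 6, then 5.
That product is 7 × 6 × 5 = 210.

210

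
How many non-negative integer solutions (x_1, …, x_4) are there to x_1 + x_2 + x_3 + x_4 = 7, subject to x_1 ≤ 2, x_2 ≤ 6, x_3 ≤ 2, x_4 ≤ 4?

43

By stars and bars, unrestricted non-negative solutions to x_1+…+x_4 = 7 number C(7+3,3) = 120.
Subtract solutions that violate a single cap (substitute x_i' = x_i − (cap_i+1)): x_1 ≥ 3 gives C(7,3) = 35; x_2 ≥ 7 gives C(3,3) = 1; x_3 ≥ 3 gives C(7,3) = 35; x_4 ≥ 5 gives C(5,3) = 10. Together 81.
Add back pairs where two caps are both exceeded: 0 + 4 + 0 + 0 + 0 + 0 = 4.
By inclusion–exclusion the count is 120 − 81 + 4 = 43.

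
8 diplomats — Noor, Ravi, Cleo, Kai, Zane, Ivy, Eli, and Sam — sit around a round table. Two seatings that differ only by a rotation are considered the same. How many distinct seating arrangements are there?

5040

Around a circle, 8 distinct people have 8!/8 = (7)! = 5040 rotationally distinct seatings.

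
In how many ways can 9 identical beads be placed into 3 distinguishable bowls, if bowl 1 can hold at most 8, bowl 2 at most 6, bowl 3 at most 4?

33

Without the upper bounds there are C(11,2) = 55 ways to split 9 among 3 bowls.
Subtract solutions that violate a single cap (substitute x_i' = x_i − (cap_i+1)): x_1 ≥ 9 gives C(2,2) = 1; x_2 ≥ 7 gives C(4,2) = 6; x_3 ≥ 5 gives C(6,2) = 15. Together 22.
No two caps can be exceeded simultaneously, so the pair terms are all 0.
By inclusion–exclusion the count is 55 − 22 + 0 = 33.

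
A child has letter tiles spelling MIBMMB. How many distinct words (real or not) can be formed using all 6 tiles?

Letter multiplicities in MIBMMB: B×2, I×1, M×3.
The number of distinct arrangements is 6!/(3!·2!) = 720/12 = 60.

60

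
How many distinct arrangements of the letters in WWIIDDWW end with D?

Fix D in the last position and arrange the remaining 7 letters.
Those 7 letters have I appearing twice and W appearing 4 times, giving (7)!/(4!·2!) = 105.

105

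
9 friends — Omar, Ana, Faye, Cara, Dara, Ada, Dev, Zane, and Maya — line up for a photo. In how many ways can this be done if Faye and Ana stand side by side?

80640

Treat {Faye, Ana} as a single unit. There are 8 units to order, and the pair itself can be ordered 2 ways.
That gives 2 × 8! = 2 × 40320 = 80640.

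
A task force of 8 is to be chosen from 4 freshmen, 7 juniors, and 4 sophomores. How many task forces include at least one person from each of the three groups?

6104

With no constraint there are C(15,8) = 6435 possible selections.
Subtract selections that omit an entire group: no freshmen → C(11,8) = 165; no juniors → C(8,8) = 1; no sophomores → C(11,8) = 165.
Add back selections omitting two groups (i.e. drawn from a single group): C(4,8) + C(7,8) + C(4,8) = 0.
By inclusion–exclusion: 6435 − 331 + 0 = 6104.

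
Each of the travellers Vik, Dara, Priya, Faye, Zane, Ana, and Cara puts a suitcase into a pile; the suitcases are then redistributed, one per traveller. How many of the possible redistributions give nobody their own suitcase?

Let Aᵢ be the assignments in which traveller i gets their own suitcase. We want the size of the complement of A₁∪…∪A_7.
By inclusion–exclusion this is Σ_{j=0}^{7} (−1)^j C(7,j)·(7−j)!.
Computing: 5040 − 5040 + 2520 − 840 + 210 − 42 + 7 − 1 = 1854.

1854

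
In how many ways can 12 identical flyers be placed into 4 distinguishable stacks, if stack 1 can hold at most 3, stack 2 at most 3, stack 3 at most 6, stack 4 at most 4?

By stars and bars, unrestricted non-negative solutions to x_1+…+x_4 = 12 number C(12+3,3) = 455.
Subtract solutions that violate a single cap (substitute x_i' = x_i − (cap_i+1)): x_1 ≥ 4 gives C(11,3) = 165; x_2 ≥ 4 gives C(11,3) = 165; x_3 ≥ 7 gives C(8,3) = 56; x_4 ≥ 5 gives C(10,3) = 120. Together 506.
Add back pairs where two caps are both exceeded: 35 + 4 + 20 + 4 + 20 + 1 = 84.
By inclusion–exclusion the count is 455 − 506 + 84 = 33.

33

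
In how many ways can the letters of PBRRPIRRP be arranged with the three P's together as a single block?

210

Treat the 3 copies of P as a single block. The multiset to arrange is then {PPP, B, I, R, R, R, R}, 7 items in all.
That gives (7)!/(4!) = 210 arrangements.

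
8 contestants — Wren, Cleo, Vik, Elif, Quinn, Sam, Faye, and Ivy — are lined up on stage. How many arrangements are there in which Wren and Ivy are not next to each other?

30240

Of the 8! = 40320 arrangements, those with Wren and Ivy adjacent number 2 × 7! = 10080 (treat the pair as a block with 2 internal orders).
Complementary counting: 40320 − 10080 = 30240.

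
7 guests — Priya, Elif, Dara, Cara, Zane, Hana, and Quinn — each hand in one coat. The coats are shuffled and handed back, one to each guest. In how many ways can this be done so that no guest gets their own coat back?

1854

Let Aᵢ be the assignments in which guest i gets their own coat. We want the size of the complement of A₁∪…∪A_7.
By inclusion–exclusion this is Σ_{j=0}^{7} (−1)^j C(7,j)·(7−j)!.
Computing: 5040 − 5040 + 2520 − 840 + 210 − 42 + 7 − 1 = 1854.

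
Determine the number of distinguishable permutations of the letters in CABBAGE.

The 7 letters of CABBAGE have repeats: A appearing twice and B appearing twice.
So there are 7! / (2!·2!) = 1260 distinguishable arrangements.

1260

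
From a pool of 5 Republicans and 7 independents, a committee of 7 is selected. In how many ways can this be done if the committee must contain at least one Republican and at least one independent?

Total 7-person selections from all 12: C(12,7) = 792.
Subtract selections that omit an entire group: no Republicans → C(7,7) = 1; no independents → C(5,7) = 0.
Both groups omitted at once is impossible, so 792 − 1 = 791.

791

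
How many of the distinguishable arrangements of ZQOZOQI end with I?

90

With the last slot taken by I, it remains to arrange the other 6 letters (ZQOZOQ).
Those 6 letters have O appearing twice, Q appearing twice, and Z appearing twice, giving (6)!/(2!·2!·2!) = 90.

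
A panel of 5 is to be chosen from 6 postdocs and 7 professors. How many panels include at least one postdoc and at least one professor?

Total 5-person selections from all 13: C(13,5) = 1287.
Subtract selections that omit an entire group: no postdocs → C(7,5) = 21; no professors → C(6,5) = 6.
Both groups omitted at once is impossible, so 1287 − 27 = 1260.

1260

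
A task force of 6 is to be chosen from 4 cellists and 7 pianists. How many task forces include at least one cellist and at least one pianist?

Unrestricted: C(11,6) = 462 ways to pick any 6 of the 11.
Selections missing a whole group: no cellists → C(7,6) = 7; no pianists → C(4,6) = 0.
Both groups omitted at once is impossible, so 462 − 7 = 455.

455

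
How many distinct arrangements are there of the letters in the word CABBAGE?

1260

The 7 letters of CABBAGE have repeats: A appearing twice and B appearing twice.
The number of distinct arrangements is 7!/(2!·2!) = 5040/4 = 1260.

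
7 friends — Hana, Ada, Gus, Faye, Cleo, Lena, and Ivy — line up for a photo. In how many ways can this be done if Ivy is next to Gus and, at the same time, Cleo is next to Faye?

480

Treat {Ivy,Gus} as one block (2 orders) and {Cleo,Faye} as another (2 orders).
That leaves 5 units to arrange: 2 × 2 × 5! = 4 × 120 = 480.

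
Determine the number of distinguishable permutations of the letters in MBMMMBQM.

MBMMMBQM has 8 letters with B appearing twice and M appearing 5 times.
Dividing 8! = 40320 by 5!·2! = 240 for the repeated letters gives 168.

168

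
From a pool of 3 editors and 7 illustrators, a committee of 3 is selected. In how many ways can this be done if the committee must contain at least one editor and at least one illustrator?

84

With no constraint there are C(10,3) = 120 possible selections.
Subtract selections that omit an entire group: no editors → C(7,3) = 35; no illustrators → C(3,3) = 1.
Both groups omitted at once is impossible, so 120 − 36 = 84.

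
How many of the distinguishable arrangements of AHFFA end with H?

With the last slot taken by H, it remains to arrange the other 4 letters (AFFA).
Those 4 letters have A appearing twice and F appearing twice, giving (4)!/(2!·2!) = 6.

6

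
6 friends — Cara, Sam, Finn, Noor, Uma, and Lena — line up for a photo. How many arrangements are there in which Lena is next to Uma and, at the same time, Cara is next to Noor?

96

Treat {Lena,Uma} as one block (2 orders) and {Cara,Noor} as another (2 orders).
That leaves 4 units to arrange: 2 × 2 × 4! = 4 × 24 = 96.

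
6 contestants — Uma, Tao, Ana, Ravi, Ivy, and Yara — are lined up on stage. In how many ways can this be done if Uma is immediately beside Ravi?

Treat {Uma, Ravi} as a single unit. There are 5 units to order, and the pair itself can be ordered 2 ways.
So the count is 2·(5)! = 240.

240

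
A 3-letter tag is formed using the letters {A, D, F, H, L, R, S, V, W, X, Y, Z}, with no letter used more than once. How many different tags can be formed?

1320

This is a permutation of 3 out of 12: P(12,3) = 12!/9!.
12 × 11 × 10 = 1320.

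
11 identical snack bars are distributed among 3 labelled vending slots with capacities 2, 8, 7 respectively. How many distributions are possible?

18

Ignoring the caps, the number of non-negative solutions to x_1+…+x_3 = 11 is C(13,2) = 78.
Subtract solutions that violate a single cap (substitute x_i' = x_i − (cap_i+1)): x_1 ≥ 3 gives C(10,2) = 45; x_2 ≥ 9 gives C(4,2) = 6; x_3 ≥ 8 gives C(5,2) = 10. Together 61.
Add back pairs where two caps are both exceeded: 0 + 1 + 0 = 1.
By inclusion–exclusion the count is 78 − 61 + 1 = 18.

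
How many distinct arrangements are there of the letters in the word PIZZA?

Letter multiplicities in PIZZA: A×1, I×1, P×1, Z×2.
The number of distinct arrangements is 5!/(2!) = 120/2 = 60.

60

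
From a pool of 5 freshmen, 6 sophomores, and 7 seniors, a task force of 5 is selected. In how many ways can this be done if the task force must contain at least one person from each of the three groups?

6055

Unrestricted: C(18,5) = 8568 ways to pick any 5 of the 18.
Subtract selections that omit an entire group: no freshmen → C(13,5) = 1287; no sophomores → C(12,5) = 792; no seniors → C(11,5) = 462.
Add back selections omitting two groups (i.e. drawn from a single group): C(5,5) + C(6,5) + C(7,5) = 28.
By inclusion–exclusion: 8568 − 2541 + 28 = 6055.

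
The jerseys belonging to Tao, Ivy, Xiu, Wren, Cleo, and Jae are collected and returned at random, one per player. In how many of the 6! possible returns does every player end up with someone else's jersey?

This is the derangement count D_6: permutations of 6 items with no fixed point.
By inclusion–exclusion this is Σ_{j=0}^{6} (−1)^j C(6,j)·(6−j)!.
Computing: 720 − 720 + 360 − 120 + 30 − 6 + 1 = 265.

265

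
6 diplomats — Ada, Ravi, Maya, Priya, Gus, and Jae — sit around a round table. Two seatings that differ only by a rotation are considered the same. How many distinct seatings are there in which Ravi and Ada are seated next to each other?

48

Glue Ravi and Ada into a block (2 internal orders). Seating 5 units around a circle gives (4)! arrangements.
So 2 × (4)! = 2 × 24 = 48.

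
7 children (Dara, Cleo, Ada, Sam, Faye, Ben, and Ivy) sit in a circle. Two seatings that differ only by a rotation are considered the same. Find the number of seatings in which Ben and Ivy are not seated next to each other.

Without the restriction there are (6)! = 720 seatings.
Those with Ben next to Ivy: fuse the pair into one unit and seat 6 units around a circle — 2·(5)! = 240.
Subtracting, 720 − 240 = 480.

480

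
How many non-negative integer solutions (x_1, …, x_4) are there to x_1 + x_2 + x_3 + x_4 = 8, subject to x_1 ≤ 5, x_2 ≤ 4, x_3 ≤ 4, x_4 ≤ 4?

95

Without the upper bounds there are C(11,3) = 165 ways to split 8 among 4 variables.
Subtract solutions that violate a single cap (substitute x_i' = x_i − (cap_i+1)): x_1 ≥ 6 gives C(5,3) = 10; x_2 ≥ 5 gives C(6,3) = 20; x_3 ≥ 5 gives C(6,3) = 20; x_4 ≥ 5 gives C(6,3) = 20. Together 70.
No two caps can be exceeded simultaneously, so the pair terms are all 0.
By inclusion–exclusion the count is 165 − 70 + 0 = 95.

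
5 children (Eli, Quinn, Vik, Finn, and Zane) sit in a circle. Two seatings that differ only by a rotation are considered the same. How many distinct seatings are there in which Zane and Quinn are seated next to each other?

12

Treat {Zane, Quinn} as one unit (2 internal orders) and seat the resulting 4 units around the table: (3)! circular arrangements.
So 2 × (3)! = 2 × 6 = 12.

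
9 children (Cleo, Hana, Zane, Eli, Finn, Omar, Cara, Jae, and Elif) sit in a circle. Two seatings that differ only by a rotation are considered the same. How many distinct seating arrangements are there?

Around a circle, 9 distinct people have 9!/9 = (8)! = 40320 rotationally distinct seatings.

40320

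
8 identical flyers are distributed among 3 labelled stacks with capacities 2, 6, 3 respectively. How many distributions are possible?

9

By stars and bars, unrestricted non-negative solutions to x_1+…+x_3 = 8 number C(8+2,2) = 45.
Subtract solutions that violate a single cap (substitute x_i' = x_i − (cap_i+1)): x_1 ≥ 3 gives C(7,2) = 21; x_2 ≥ 7 gives C(3,2) = 3; x_3 ≥ 4 gives C(6,2) = 15. Together 39.
Add back pairs where two caps are both exceeded: 0 + 3 + 0 = 3.
By inclusion–exclusion the count is 45 − 39 + 3 = 9.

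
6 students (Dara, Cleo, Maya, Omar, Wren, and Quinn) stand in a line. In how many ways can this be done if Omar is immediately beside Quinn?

240

Glue Omar and Quinn into one block (2 internal orders), leaving 5 units to arrange in a row.
That gives 2 × 5! = 2 × 120 = 240.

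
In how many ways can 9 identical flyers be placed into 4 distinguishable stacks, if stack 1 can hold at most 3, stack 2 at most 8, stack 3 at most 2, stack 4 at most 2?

By stars and bars, unrestricted non-negative solutions to x_1+…+x_4 = 9 number C(9+3,3) = 220.
Subtract solutions that violate a single cap (substitute x_i' = x_i − (cap_i+1)): x_1 ≥ 4 gives C(8,3) = 56; x_2 ≥ 9 gives C(3,3) = 1; x_3 ≥ 3 gives C(9,3) = 84; x_4 ≥ 3 gives C(9,3) = 84. Together 225.
Add back pairs where two caps are both exceeded: 0 + 10 + 10 + 0 + 0 + 20 = 40.
By inclusion–exclusion the count is 220 − 225 + 40 = 35.

35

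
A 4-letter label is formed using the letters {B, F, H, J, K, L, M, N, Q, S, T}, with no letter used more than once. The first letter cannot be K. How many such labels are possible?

7200

The first letter has 11−1 = 10 choices (anything except K).
The remaining 3 letters are filled from the other 10 symbols without repetition: 10 × 9 × 8 = 720.
Total: 10 × 720 = 7200.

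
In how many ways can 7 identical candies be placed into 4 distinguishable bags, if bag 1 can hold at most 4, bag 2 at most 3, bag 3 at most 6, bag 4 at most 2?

Ignoring the caps, the number of non-negative solutions to x_1+…+x_4 = 7 is C(10,3) = 120.
Subtract solutions that violate a single cap (substitute x_i' = x_i − (cap_i+1)): x_1 ≥ 5 gives C(5,3) = 10; x_2 ≥ 4 gives C(6,3) = 20; x_3 ≥ 7 gives C(3,3) = 1; x_4 ≥ 3 gives C(7,3) = 35. Together 66.
Add back pairs where two caps are both exceeded: 0 + 0 + 0 + 0 + 1 + 0 = 1.
By inclusion–exclusion the count is 120 − 66 + 1 = 55.

55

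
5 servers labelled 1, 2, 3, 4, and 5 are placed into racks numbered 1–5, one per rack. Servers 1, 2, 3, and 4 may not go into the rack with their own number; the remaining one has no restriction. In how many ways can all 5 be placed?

53

Let Aᵢ (for 1 ≤ i ≤ 4) be the placements that put server i in its forbidden rack. Any j of these fix j positions, leaving (5−j)! ways to fill the rest, and there are C(4,j) ways to pick which j.
By inclusion–exclusion, the number of valid placements is Σ_{j=0}^{4} (−1)^j C(4,j)·(5−j)!.
Computing: 120 − 96 + 36 − 8 + 1 = 53.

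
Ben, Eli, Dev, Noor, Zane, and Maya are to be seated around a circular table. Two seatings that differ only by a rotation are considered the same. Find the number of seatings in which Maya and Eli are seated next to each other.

48

Treat {Maya, Eli} as one unit (2 internal orders) and seat the resulting 5 units around the table: (4)! circular arrangements.
So 2 × (4)! = 2 × 24 = 48.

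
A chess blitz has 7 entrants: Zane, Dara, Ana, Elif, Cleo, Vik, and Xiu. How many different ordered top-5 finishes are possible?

There are 7 choices for 1st place, 6 for 2nd, and so on down to 3 for position 5.
That gives 7 × 6 × 5 × 4 × 3 = 2520.

2520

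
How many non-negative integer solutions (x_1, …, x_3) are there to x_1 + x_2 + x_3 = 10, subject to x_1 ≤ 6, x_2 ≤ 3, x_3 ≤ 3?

6

Without the upper bounds there are C(12,2) = 66 ways to split 10 among 3 variables.
Subtract solutions that violate a single cap (substitute x_i' = x_i − (cap_i+1)): x_1 ≥ 7 gives C(5,2) = 10; x_2 ≥ 4 gives C(8,2) = 28; x_3 ≥ 4 gives C(8,2) = 28. Together 66.
Add back pairs where two caps are both exceeded: 0 + 0 + 6 = 6.
By inclusion–exclusion the count is 66 − 66 + 6 = 6.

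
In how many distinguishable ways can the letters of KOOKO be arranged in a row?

The 5 letters of KOOKO have repeats: K appearing twice and O appearing 3 times.
So there are 5! / (3!·2!) = 10 distinguishable arrangements.

10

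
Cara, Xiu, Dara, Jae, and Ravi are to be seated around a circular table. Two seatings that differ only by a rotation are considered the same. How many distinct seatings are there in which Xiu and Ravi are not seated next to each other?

Without the restriction there are (4)! = 24 seatings.
Those with Xiu next to Ravi: fuse the pair into one unit and seat 4 units around a circle — 2·(3)! = 12.
Subtracting, 24 − 12 = 12.

12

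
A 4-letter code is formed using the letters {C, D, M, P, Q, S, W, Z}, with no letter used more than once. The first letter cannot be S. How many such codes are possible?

1470

The first letter has 8−1 = 7 choices (anything except S).
The remaining 3 letters are filled from the other 7 symbols without repetition: 7 × 6 × 5 = 210.
Total: 7 × 210 = 1470.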